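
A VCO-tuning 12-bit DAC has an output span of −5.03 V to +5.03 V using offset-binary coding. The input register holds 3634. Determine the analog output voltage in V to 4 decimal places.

LSB = 10.06 V / 2^12 = 2.456 mV.
V_out = (−5.03) + 3634 × 0.00245605 V = 3.8953 V.

3.8953 V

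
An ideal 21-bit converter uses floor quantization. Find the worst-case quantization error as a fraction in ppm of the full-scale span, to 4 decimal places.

0.4768 ppm

Truncating → worst-case error = 1 LSB = V_FS/2^21, so 1e+06/2097152 = 0.476837 ppm of full scale.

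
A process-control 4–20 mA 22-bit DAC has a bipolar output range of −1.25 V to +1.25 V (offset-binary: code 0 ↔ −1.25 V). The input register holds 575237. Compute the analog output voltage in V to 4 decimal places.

-0.9071 V

LSB = 2.5 V / 2^22 = 0.60 µV.
V_out = (−1.25) + 575237 × 5.96046e-07 V = -0.907132 V.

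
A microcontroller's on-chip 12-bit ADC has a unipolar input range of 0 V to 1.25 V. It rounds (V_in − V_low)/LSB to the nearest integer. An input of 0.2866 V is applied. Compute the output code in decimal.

LSB = 1.25 V / 4096 = 305.18 µV.
(V_in − V_low)/LSB = (0.2866 − 0) / 0.000305176 = 939.131.
Round → code 939.

code 939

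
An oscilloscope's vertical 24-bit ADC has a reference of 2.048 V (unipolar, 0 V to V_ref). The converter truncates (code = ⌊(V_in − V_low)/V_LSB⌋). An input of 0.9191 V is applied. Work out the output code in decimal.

LSB = 2.048 V / 16777216 = 0.12 µV.
Input sits at 7529267.200 steps above V_low.
So the output code is 7529267.

code 7529267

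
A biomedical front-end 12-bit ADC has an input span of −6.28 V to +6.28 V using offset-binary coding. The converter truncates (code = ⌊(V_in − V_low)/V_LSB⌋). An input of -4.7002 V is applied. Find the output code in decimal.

With 4096 levels over 12.56 V, one step is 3.066 mV.
(-4.7002 − (−6.28)) / 0.00306641 = 515.196 LSBs.
So the output code is 515.

code 515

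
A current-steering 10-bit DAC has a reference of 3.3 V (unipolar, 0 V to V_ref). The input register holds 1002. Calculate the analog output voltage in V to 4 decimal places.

3.2291 V

LSB = 3.3 V / 2^10 = 3.223 mV.
V_out = 0 + 1002 × 0.00322266 V = 3.2291 V.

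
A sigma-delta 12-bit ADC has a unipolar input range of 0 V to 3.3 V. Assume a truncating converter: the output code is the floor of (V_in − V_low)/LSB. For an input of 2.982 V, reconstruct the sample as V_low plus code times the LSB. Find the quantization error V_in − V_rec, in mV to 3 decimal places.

0.237 mV

Step size: 3.3 V ÷ 2^12 = 0.806 mV.
Scaled input = 3701.2945 LSBs, so code = 3701.
Reconstructed: 2.9817627 V.
Difference: 0.000237305 V → 0.237 mV.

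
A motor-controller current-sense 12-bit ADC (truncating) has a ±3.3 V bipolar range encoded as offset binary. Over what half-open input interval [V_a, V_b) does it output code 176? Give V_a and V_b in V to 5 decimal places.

[-3.01641 V, -3.01479 V)

LSB = 6.6/2^12 = 1.611 mV.
V_a = V_low + 176·LSB = -3.01641 V; V_b = V_low + 177·LSB = -3.01479 V.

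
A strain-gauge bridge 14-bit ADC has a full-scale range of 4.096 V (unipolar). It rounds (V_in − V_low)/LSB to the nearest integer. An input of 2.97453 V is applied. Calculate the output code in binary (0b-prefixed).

code 0b10111001111010 (decimal 11898)

Full-scale span = 4.096 V; LSB = 4.096/2^14 = 250.00 µV.
(2.97453 − 0) / 0.00025 = 11898.120 LSBs.
So the output code is 11898.
In binary (0b-prefixed): 0b10111001111010.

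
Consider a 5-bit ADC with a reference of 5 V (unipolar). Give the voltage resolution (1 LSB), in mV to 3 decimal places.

156.250 mV

Full-scale span = 5 V.
LSB = 5 / 2^5 = 5 / 32 = 0.15625 V = 156.250 mV.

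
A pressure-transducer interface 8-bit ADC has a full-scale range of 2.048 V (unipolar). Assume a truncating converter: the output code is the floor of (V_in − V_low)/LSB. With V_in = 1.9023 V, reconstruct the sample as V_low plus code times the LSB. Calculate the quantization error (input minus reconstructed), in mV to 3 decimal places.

LSB = 2.048/2^8 = 8.000 mV.
(V_in − V_low)/LSB = (1.9023 − 0)/0.008 = 237.7875 → code 237 (floor).
Code 237 maps back to 0 + 237×0.008 V = 1.896 V.
Difference: 0.0063 V → 6.300 mV.

6.300 mV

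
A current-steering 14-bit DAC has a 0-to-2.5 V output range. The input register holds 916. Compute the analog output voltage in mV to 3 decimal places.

LSB = 2.5 V / 2^14 = 152.59 µV.
V_out = 0 + 916 × 0.000152588 V = 0.139771 V.
= 139.771 mV.

139.771 mV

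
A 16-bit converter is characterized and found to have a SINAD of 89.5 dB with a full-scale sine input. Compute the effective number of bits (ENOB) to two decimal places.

14.57 bits

ENOB = (SINAD − 1.76) / 6.02 = (89.5 − 1.76)/6.02 = 14.575.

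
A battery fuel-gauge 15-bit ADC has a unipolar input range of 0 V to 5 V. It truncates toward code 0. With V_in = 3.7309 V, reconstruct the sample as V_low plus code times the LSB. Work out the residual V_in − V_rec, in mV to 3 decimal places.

LSB = 5/2^15 = 152.59 µV.
(3.7309 − 0)/0.000152588 = 24450.8262; ⌊·⌋ gives code 24450.
Code 24450 maps back to 0 + 24450×0.000152588 V = 3.7307739 V.
Error = 3.7309 − 3.7307739 = 0.000126074 V = 0.126 mV.

0.126 mV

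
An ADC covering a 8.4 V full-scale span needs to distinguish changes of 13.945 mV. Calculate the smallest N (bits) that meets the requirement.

Number of steps required ≥ 8.4 V / 13.945 mV = 602.37.
Need 2^N ≥ 602.37; 2^9 = 512, 2^10 = 1024.
Minimum N = 10.

10 bits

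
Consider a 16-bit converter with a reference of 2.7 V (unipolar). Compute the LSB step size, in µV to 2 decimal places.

41.20 µV

Full-scale span = 2.7 V.
LSB = 2.7 / 2^16 = 2.7 / 65536 = 4.11987e-05 V = 41.20 µV.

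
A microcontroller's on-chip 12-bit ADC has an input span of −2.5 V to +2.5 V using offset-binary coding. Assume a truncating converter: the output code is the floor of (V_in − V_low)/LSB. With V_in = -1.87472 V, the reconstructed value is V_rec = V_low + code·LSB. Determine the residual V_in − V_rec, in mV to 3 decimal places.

0.280 mV

LSB = 5/2^12 = 1.221 mV.
(-1.87472 − (−2.5))/0.0012207 = 512.2294; ⌊·⌋ gives code 512.
V_rec = (−2.5) + 512·0.0012207 = -1.875 V.
Error = -1.87472 − (−1.875) = 0.00028 V = 0.280 mV.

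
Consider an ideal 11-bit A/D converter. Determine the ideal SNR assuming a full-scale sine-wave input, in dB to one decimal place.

SNR ≈ 6.02·N + 1.76 dB = 6.02·11 + 1.76 = 67.98 dB.

68.0 dB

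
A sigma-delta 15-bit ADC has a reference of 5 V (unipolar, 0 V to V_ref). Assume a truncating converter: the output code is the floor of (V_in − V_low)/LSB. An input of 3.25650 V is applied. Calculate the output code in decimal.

code 21341

Full-scale span = 5 V; LSB = 5/2^15 = 152.59 µV.
(3.25650 − 0) / 0.000152588 = 21341.798 LSBs.
So the output code is 21341.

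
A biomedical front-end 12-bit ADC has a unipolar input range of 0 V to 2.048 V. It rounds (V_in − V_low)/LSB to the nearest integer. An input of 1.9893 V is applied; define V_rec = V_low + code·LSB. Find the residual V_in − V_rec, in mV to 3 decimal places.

Step size: 2.048 V ÷ 2^12 = 0.500 mV.
(1.9893 − 0)/0.0005 = 3978.6000; round gives code 3979.
V_rec = 0 + 3979·0.0005 = 1.9895 V.
Error = 1.9893 − 1.9895 = -0.0002 V = -0.200 mV.

-0.200 mV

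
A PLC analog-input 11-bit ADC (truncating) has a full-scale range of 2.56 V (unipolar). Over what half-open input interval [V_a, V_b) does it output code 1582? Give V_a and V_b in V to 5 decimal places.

LSB = 2.56/2^11 = 1.250 mV.
V_a = V_low + 1582·LSB = 1.9775 V; V_b = V_low + 1583·LSB = 1.97875 V.

[1.97750 V, 1.97875 V)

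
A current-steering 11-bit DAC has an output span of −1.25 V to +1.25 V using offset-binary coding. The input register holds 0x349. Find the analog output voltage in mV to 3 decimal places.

LSB = 2.5 V / 2^11 = 1.221 mV.
Code 0x349 = 841 decimal.
V_out = (−1.25) + 841 × 0.0012207 V = -0.223389 V.
= -223.389 mV.

-223.389 mV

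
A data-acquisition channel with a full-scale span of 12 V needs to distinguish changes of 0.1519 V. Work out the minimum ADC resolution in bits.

7 bits

Number of steps required ≥ 12 V / 0.1519 V = 79.00.
Need 2^N ≥ 79.00; 2^6 = 64, 2^7 = 128.
Minimum N = 7.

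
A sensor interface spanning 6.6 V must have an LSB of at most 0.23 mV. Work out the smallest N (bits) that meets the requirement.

Number of steps required ≥ 6.6 V / 0.23 mV = 28695.65.
Need 2^N ≥ 28695.65; 2^14 = 16384, 2^15 = 32768.
Minimum N = 15.

15 bits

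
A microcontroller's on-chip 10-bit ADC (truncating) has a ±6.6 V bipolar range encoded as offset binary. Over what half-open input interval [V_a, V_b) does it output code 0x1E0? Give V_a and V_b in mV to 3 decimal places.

[-412.500 mV, -399.609 mV)

LSB = 13.2/2^10 = 12.891 mV.
Code 0x1E0 = 480 decimal.
V_a = V_low + 480·LSB = -0.4125 V; V_b = V_low + 481·LSB = -0.399609 V.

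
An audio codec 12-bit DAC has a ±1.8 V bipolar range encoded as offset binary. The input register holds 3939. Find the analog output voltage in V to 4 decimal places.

LSB = 3.6 V / 2^12 = 0.879 mV.
V_out = (−1.8) + 3939 × 0.000878906 V = 1.66201 V.

1.6620 V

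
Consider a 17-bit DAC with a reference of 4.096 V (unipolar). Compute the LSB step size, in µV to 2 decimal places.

31.25 µV

Full-scale span = 4.096 V.
LSB = 4.096 / 2^17 = 4.096 / 131072 = 3.125e-05 V = 31.25 µV.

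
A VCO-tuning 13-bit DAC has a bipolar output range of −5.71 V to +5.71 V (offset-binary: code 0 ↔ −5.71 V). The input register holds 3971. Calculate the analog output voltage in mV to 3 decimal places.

LSB = 11.42 V / 2^13 = 1.394 mV.
V_out = (−5.71) + 3971 × 0.00139404 V = -0.174255 V.
= -174.255 mV.

-174.255 mV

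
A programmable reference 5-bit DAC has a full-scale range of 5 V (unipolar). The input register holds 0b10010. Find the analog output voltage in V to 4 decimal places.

2.8125 V

LSB = 5 V / 2^5 = 156.250 mV.
Code 0b10010 = 18 decimal.
V_out = 0 + 18 × 0.15625 V = 2.8125 V.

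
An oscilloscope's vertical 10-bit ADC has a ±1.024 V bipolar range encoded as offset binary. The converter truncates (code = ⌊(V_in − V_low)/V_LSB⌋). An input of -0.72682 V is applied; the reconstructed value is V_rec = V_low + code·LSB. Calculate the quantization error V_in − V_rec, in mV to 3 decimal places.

Step size: 2.048 V ÷ 2^10 = 2.000 mV.
(-0.72682 − (−1.024))/0.002 = 148.5900; ⌊·⌋ gives code 148.
Code 148 maps back to (−1.024) + 148×0.002 V = -0.728 V.
Difference: 0.00118 V → 1.180 mV.

1.180 mV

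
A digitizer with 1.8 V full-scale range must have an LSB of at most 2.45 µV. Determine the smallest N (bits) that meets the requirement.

Number of steps required ≥ 1.8 V / 2.45 µV = 734693.88.
Need 2^N ≥ 734693.88; 2^19 = 524288, 2^20 = 1048576.
Minimum N = 20.

20 bits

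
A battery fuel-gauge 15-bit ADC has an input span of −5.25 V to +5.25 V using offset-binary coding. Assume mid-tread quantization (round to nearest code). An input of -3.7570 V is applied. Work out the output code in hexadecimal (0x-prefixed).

code 0x1233 (decimal 4659)

With 32768 levels over 10.5 V, one step is 320.43 µV.
(-3.7570 − (−5.25)) / 0.000320435 = 4659.298 LSBs.
round(4659.298) = 4659.
In hexadecimal (0x-prefixed): 0x1233.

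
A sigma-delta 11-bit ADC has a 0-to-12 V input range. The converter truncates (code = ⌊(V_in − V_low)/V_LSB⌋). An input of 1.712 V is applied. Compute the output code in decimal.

code 292

With 2048 levels over 12 V, one step is 5.859 mV.
Input sits at 292.181 steps above V_low.
Floor → code 292.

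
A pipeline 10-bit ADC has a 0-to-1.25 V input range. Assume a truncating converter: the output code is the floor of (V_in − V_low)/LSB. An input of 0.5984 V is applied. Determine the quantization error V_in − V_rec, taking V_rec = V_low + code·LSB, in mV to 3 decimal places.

0.255 mV

One LSB is 1.25 V / 1024 = 1.221 mV.
Scaled input = 490.2093 LSBs, so code = 490.
V_rec = 0 + 490·0.0012207 = 0.59814453 V.
Difference: 0.000255469 V → 0.255 mV.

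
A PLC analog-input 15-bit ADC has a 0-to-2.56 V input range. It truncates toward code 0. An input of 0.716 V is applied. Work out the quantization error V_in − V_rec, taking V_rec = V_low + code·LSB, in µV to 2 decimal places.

62.50 µV

One LSB is 2.56 V / 32768 = 78.12 µV.
Scaled input = 9164.8000 LSBs, so code = 9164.
Reconstructed: 0.7159375 V.
V_in − V_rec = 6.25e-05 V = 62.50 µV.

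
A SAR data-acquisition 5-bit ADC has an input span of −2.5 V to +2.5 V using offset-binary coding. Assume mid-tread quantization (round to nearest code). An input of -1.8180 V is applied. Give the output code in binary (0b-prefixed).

With 32 levels over 5 V, one step is 156.250 mV.
Input sits at 4.365 steps above V_low.
round(4.365) = 4.
In binary (0b-prefixed): 0b100.

code 0b100 (decimal 4)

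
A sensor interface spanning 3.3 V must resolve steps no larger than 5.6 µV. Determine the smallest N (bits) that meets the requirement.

Number of steps required ≥ 3.3 V / 5.6 µV = 589285.71.
Need 2^N ≥ 589285.71; 2^19 = 524288, 2^20 = 1048576.
Minimum N = 20.

20 bits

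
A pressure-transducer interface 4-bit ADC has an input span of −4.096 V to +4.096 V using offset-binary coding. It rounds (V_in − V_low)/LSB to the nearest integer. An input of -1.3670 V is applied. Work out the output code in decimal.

code 5

Full-scale span = 8.192 V; LSB = 8.192/2^4 = 0.5120 V.
(-1.3670 − (−4.096)) / 0.512 = 5.330 LSBs.
round(5.330) = 5.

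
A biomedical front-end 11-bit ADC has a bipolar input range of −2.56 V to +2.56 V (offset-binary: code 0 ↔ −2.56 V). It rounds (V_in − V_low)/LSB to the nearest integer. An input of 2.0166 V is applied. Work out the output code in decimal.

code 1831

LSB = 5.12 V / 2048 = 2.500 mV.
(2.0166 − (−2.56)) / 0.0025 = 1830.640 LSBs.
So the output code is 1831.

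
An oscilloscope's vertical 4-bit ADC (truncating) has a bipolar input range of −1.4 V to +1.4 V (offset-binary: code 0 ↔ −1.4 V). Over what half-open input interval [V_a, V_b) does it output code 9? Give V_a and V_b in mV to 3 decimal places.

LSB = 2.8/2^4 = 175.000 mV.
V_a = V_low + 9·LSB = 0.175 V; V_b = V_low + 10·LSB = 0.35 V.

[175.000 mV, 350.000 mV)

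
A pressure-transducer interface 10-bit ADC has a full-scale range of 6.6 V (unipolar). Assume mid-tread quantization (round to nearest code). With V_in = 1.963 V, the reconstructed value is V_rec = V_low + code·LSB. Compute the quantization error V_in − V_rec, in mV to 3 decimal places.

Step size: 6.6 V ÷ 2^10 = 6.445 mV.
(V_in − V_low)/LSB = (1.963 − 0)/0.00644531 = 304.5624 → code 305 (round).
Reconstructed: 1.9658203 V.
V_in − V_rec = -0.00282031 V = -2.820 mV.

-2.820 mV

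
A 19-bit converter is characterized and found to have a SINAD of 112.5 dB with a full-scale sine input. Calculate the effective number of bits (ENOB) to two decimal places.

ENOB = (SINAD − 1.76) / 6.02 = (112.5 − 1.76)/6.02 = 18.395.

18.40 bits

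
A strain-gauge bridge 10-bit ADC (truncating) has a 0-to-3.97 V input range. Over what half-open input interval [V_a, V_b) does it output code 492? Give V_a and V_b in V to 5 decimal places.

[1.90746 V, 1.91134 V)

LSB = 3.97/2^10 = 3.877 mV.
V_a = V_low + 492·LSB = 1.90746 V; V_b = V_low + 493·LSB = 1.91134 V.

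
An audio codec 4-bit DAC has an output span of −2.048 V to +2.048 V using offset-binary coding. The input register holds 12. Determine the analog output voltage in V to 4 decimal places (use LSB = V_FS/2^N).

LSB = 4.096 V / 2^4 = 256.000 mV.
V_out = (−2.048) + 12 × 0.256 V = 1.024 V.

1.0240 V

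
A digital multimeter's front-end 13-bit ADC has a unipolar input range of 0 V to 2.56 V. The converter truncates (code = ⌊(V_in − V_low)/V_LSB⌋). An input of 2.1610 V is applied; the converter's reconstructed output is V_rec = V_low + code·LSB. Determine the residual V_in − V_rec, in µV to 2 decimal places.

One LSB is 2.56 V / 8192 = 312.50 µV.
(V_in − V_low)/LSB = (2.1610 − 0)/0.0003125 = 6915.2000 → code 6915 (floor).
V_rec = 0 + 6915·0.0003125 = 2.1609375 V.
Error = 2.1610 − 2.1609375 = 6.25e-05 V = 62.50 µV.

62.50 µV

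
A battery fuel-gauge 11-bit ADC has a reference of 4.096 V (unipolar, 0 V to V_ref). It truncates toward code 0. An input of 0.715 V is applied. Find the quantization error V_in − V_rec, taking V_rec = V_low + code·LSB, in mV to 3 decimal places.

1.000 mV

LSB = 4.096/2^11 = 2.000 mV.
(V_in − V_low)/LSB = (0.715 − 0)/0.002 = 357.5000 → code 357 (floor).
Code 357 maps back to 0 + 357×0.002 V = 0.714 V.
Difference: 0.001 V → 1.000 mV.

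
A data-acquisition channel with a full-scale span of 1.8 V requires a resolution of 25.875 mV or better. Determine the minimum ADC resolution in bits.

7 bits

Number of steps required ≥ 1.8 V / 25.875 mV = 69.57.
Need 2^N ≥ 69.57; 2^6 = 64, 2^7 = 128.
Minimum N = 7.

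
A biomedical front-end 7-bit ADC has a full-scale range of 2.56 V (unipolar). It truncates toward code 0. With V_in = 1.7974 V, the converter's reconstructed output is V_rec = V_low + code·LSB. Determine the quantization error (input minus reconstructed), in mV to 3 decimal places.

LSB = 2.56/2^7 = 20.000 mV.
(1.7974 − 0)/0.02 = 89.8700; ⌊·⌋ gives code 89.
Reconstructed: 1.78 V.
Error = 1.7974 − 1.78 = 0.0174 V = 17.400 mV.

17.400 mV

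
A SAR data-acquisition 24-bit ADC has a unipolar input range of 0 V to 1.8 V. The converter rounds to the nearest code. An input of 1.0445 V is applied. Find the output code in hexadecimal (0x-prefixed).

With 16777216 levels over 1.8 V, one step is 0.11 µV.
(V_in − V_low)/LSB = (1.0445 − 0) / 1.07288e-07 = 9735445.618.
So the output code is 9735446.
In hexadecimal (0x-prefixed): 0x948D16.

code 0x948D16 (decimal 9735446)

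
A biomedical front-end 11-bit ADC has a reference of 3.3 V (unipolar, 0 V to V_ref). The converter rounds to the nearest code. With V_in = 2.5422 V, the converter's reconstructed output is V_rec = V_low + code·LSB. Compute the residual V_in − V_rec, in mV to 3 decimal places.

-0.476 mV

One LSB is 3.3 V / 2048 = 1.611 mV.
(2.5422 − 0)/0.00161133 = 1577.7047; round gives code 1578.
V_rec = 0 + 1578·0.00161133 = 2.5426758 V.
Error = 2.5422 − 2.5426758 = -0.000475781 V = -0.476 mV.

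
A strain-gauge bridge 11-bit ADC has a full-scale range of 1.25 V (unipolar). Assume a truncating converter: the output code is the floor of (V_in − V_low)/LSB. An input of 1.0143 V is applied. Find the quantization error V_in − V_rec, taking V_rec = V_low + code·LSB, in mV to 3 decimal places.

Step size: 1.25 V ÷ 2^11 = 0.610 mV.
(V_in − V_low)/LSB = (1.0143 − 0)/0.000610352 = 1661.8291 → code 1661 (floor).
Reconstructed: 1.0137939 V.
Error = 1.0143 − 1.0137939 = 0.000506055 V = 0.506 mV.

0.506 mV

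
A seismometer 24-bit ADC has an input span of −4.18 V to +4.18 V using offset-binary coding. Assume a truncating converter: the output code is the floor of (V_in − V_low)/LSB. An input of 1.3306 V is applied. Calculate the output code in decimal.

LSB = 8.36 V / 16777216 = 0.50 µV.
Input sits at 11058914.652 steps above V_low.
So the output code is 11058914.

code 11058914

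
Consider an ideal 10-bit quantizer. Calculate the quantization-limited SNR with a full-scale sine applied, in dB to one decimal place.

SNR ≈ 6.02·N + 1.76 dB = 6.02·10 + 1.76 = 61.96 dB.

62.0 dB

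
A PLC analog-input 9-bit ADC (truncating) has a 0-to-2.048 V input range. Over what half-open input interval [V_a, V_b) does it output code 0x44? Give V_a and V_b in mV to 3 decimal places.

[272.000 mV, 276.000 mV)

LSB = 2.048/2^9 = 4.000 mV.
Code 0x44 = 68 decimal.
V_a = V_low + 68·LSB = 0.272 V; V_b = V_low + 69·LSB = 0.276 V.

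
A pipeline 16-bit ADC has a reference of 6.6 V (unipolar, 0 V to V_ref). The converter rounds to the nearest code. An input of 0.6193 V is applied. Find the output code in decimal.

code 6149

With 65536 levels over 6.6 V, one step is 100.71 µV.
(0.6193 − 0) / 0.000100708 = 6149.461 LSBs.
So the output code is 6149.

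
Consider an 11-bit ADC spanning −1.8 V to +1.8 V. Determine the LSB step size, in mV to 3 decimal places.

1.758 mV

Full-scale span = 3.6 V.
LSB = 3.6 / 2^11 = 3.6 / 2048 = 0.00175781 V = 1.758 mV.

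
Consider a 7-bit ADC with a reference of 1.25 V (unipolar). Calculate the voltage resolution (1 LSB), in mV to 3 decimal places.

9.766 mV

Full-scale span = 1.25 V.
LSB = 1.25 / 2^7 = 1.25 / 128 = 0.00976562 V = 9.766 mV.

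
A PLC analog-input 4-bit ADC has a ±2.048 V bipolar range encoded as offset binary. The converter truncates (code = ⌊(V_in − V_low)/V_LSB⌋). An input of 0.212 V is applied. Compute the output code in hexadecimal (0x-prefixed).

With 16 levels over 4.096 V, one step is 256.000 mV.
(V_in − V_low)/LSB = (0.212 − (−2.048)) / 0.256 = 8.828.
⌊·⌋(8.828) = 8.
In hexadecimal (0x-prefixed): 0x8.

code 0x8 (decimal 8)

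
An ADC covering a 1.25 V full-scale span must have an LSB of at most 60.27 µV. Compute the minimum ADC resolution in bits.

15 bits

Number of steps required ≥ 1.25 V / 60.27 µV = 20740.00.
Need 2^N ≥ 20740.00; 2^14 = 16384, 2^15 = 32768.
Minimum N = 15.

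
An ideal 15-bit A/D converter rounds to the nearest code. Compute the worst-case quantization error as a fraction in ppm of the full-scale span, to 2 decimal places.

Rounding → worst-case error = ½ LSB = V_FS/2^16, so 1e+06/65536 = 15.2588 ppm of full scale.

15.26 ppm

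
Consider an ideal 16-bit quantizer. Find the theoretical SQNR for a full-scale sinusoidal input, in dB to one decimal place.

98.1 dB

SNR ≈ 6.02·N + 1.76 dB = 6.02·16 + 1.76 = 98.08 dB.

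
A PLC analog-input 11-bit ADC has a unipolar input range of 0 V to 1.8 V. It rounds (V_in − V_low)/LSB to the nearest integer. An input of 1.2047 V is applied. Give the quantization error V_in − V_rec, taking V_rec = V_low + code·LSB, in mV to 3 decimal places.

-0.280 mV

One LSB is 1.8 V / 2048 = 0.879 mV.
Scaled input = 1370.6809 LSBs, so code = 1371.
Reconstructed: 1.2049805 V.
V_in − V_rec = -0.000280469 V = -0.280 mV.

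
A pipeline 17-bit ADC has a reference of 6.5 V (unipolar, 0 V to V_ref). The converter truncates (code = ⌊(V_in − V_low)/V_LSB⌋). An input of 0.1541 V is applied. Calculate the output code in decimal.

LSB = 6.5 V / 131072 = 49.59 µV.
Input sits at 3107.415 steps above V_low.
So the output code is 3107.

code 3107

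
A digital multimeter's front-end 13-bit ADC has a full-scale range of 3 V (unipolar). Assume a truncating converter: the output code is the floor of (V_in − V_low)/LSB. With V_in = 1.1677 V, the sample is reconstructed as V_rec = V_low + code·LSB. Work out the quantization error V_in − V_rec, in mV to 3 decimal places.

0.220 mV

LSB = 3/2^13 = 366.21 µV.
(V_in − V_low)/LSB = (1.1677 − 0)/0.000366211 = 3188.5995 → code 3188 (floor).
V_rec = 0 + 3188·0.000366211 = 1.1674805 V.
Error = 1.1677 − 1.1674805 = 0.000219531 V = 0.220 mV.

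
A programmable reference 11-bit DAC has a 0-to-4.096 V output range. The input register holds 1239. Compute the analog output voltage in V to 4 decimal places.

LSB = 4.096 V / 2^11 = 2.000 mV.
V_out = 0 + 1239 × 0.002 V = 2.478 V.

2.4780 V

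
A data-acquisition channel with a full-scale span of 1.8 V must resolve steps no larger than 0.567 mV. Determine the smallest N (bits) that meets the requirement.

Number of steps required ≥ 1.8 V / 0.567 mV = 3174.60.
Need 2^N ≥ 3174.60; 2^11 = 2048, 2^12 = 4096.
Minimum N = 12.

12 bits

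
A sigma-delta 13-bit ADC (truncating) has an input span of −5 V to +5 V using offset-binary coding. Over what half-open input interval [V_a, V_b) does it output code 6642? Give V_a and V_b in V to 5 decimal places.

[3.10791 V, 3.10913 V)

LSB = 10/2^13 = 1.221 mV.
V_a = V_low + 6642·LSB = 3.10791 V; V_b = V_low + 6643·LSB = 3.10913 V.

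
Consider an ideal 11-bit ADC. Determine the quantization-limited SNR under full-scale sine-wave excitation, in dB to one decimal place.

68.0 dB

SNR ≈ 6.02·N + 1.76 dB = 6.02·11 + 1.76 = 67.98 dB.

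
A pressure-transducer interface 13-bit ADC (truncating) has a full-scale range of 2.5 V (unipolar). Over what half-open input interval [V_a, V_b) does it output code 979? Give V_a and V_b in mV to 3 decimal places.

LSB = 2.5/2^13 = 305.18 µV.
V_a = V_low + 979·LSB = 0.298767 V; V_b = V_low + 980·LSB = 0.299072 V.

[298.767 mV, 299.072 mV)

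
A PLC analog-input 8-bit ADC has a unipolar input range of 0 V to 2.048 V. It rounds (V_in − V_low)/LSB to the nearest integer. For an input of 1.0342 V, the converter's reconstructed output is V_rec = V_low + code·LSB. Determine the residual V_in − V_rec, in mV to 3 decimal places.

2.200 mV

Step size: 2.048 V ÷ 2^8 = 8.000 mV.
(1.0342 − 0)/0.008 = 129.2750; round gives code 129.
V_rec = 0 + 129·0.008 = 1.032 V.
V_in − V_rec = 0.0022 V = 2.200 mV.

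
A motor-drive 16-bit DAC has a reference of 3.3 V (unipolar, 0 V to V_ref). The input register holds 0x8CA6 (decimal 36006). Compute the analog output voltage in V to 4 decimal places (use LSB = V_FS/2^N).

LSB = 3.3 V / 2^16 = 50.35 µV.
Code 0x8CA6 = 36006 decimal.
V_out = 0 + 36006 × 5.0354e-05 V = 1.81305 V.

1.8130 V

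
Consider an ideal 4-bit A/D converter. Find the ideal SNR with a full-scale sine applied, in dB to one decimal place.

25.8 dB

SNR ≈ 6.02·N + 1.76 dB = 6.02·4 + 1.76 = 25.84 dB.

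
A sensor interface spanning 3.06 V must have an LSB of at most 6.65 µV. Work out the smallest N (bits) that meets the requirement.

19 bits

Number of steps required ≥ 3.06 V / 6.65 µV = 460150.38.
Need 2^N ≥ 460150.38; 2^18 = 262144, 2^19 = 524288.
Minimum N = 19.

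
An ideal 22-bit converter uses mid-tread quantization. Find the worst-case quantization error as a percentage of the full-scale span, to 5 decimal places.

Rounding → worst-case error = ½ LSB = V_FS/2^23, so 100/8388608 = 1.19209e-05 % of full scale.

0.00001 %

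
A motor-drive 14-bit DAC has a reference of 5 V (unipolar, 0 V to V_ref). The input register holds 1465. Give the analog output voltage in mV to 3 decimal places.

LSB = 5 V / 2^14 = 305.18 µV.
V_out = 0 + 1465 × 0.000305176 V = 0.447083 V.
= 447.083 mV.

447.083 mV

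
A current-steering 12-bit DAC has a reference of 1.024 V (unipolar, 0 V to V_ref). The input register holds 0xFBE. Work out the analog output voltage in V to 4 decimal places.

LSB = 1.024 V / 2^12 = 250.00 µV.
Code 0xFBE = 4030 decimal.
V_out = 0 + 4030 × 0.00025 V = 1.0075 V.

1.0075 V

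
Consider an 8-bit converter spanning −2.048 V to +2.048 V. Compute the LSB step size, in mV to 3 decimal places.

16.000 mV

Full-scale span = 4.096 V.
LSB = 4.096 / 2^8 = 4.096 / 256 = 0.016 V = 16.000 mV.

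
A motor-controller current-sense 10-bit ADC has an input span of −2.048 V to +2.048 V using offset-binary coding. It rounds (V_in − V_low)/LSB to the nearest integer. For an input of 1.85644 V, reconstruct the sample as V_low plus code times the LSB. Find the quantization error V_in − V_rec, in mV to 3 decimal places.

0.440 mV

Step size: 4.096 V ÷ 2^10 = 4.000 mV.
Scaled input = 976.1100 LSBs, so code = 976.
Reconstructed: 1.856 V.
Difference: 0.00044 V → 0.440 mV.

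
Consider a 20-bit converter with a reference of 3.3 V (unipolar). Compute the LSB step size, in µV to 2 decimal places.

Full-scale span = 3.3 V.
LSB = 3.3 / 2^20 = 3.3 / 1048576 = 3.14713e-06 V = 3.15 µV.

3.15 µV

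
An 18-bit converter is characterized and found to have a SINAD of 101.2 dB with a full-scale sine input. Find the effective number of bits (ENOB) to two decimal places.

16.52 bits

ENOB = (SINAD − 1.76) / 6.02 = (101.2 − 1.76)/6.02 = 16.518.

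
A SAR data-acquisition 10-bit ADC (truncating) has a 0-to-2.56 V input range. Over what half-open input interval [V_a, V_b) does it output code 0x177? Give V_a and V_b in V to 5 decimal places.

LSB = 2.56/2^10 = 2.500 mV.
Code 0x177 = 375 decimal.
V_a = V_low + 375·LSB = 0.9375 V; V_b = V_low + 376·LSB = 0.94 V.

[0.93750 V, 0.94000 V)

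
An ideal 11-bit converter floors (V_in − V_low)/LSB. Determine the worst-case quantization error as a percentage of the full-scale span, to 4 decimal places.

Truncating → worst-case error = 1 LSB = V_FS/2^11, so 100/2048 = 0.0488281 % of full scale.

0.0488 %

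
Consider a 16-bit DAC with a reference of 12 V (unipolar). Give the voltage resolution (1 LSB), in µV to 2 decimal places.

183.11 µV

Full-scale span = 12 V.
LSB = 12 / 2^16 = 12 / 65536 = 0.000183105 V = 183.11 µV.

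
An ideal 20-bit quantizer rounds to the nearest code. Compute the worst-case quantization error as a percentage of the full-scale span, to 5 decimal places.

0.00005 %

Rounding → worst-case error = ½ LSB = V_FS/2^21, so 100/2097152 = 4.76837e-05 % of full scale.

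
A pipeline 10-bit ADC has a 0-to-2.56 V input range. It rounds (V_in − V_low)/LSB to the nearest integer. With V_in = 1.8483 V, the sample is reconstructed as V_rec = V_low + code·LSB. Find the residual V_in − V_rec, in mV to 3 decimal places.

LSB = 2.56/2^10 = 2.500 mV.
(1.8483 − 0)/0.0025 = 739.3200; round gives code 739.
Reconstructed: 1.8475 V.
Error = 1.8483 − 1.8475 = 0.0008 V = 0.800 mV.

0.800 mV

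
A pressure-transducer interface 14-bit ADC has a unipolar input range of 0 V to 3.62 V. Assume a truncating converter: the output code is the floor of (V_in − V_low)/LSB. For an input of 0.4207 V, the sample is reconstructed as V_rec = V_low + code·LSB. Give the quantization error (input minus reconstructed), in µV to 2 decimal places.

16.41 µV

One LSB is 3.62 V / 16384 = 220.95 µV.
(V_in − V_low)/LSB = (0.4207 − 0)/0.000220947 = 1904.0743 → code 1904 (floor).
Reconstructed: 0.42068359 V.
Difference: 1.64062e-05 V → 16.41 µV.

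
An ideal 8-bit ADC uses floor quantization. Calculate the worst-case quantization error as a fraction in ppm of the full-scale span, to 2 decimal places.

3906.25 ppm

Truncating → worst-case error = 1 LSB = V_FS/2^8, so 1e+06/256 = 3906.25 ppm of full scale.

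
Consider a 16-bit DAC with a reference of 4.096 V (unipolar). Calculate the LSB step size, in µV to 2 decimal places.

Full-scale span = 4.096 V.
LSB = 4.096 / 2^16 = 4.096 / 65536 = 6.25e-05 V = 62.50 µV.

62.50 µV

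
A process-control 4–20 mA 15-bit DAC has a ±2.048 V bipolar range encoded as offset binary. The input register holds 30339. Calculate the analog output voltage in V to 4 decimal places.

LSB = 4.096 V / 2^15 = 125.00 µV.
V_out = (−2.048) + 30339 × 0.000125 V = 1.74438 V.

1.7444 V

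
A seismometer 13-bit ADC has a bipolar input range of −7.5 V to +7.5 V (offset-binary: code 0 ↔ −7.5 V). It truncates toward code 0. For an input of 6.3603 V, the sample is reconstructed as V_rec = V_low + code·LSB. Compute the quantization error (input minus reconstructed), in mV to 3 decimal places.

1.047 mV

LSB = 15/2^13 = 1.831 mV.
(6.3603 − (−7.5))/0.00183105 = 7569.5718; ⌊·⌋ gives code 7569.
Code 7569 maps back to (−7.5) + 7569×0.00183105 V = 6.3592529 V.
Error = 6.3603 − 6.3592529 = 0.00104707 V = 1.047 mV.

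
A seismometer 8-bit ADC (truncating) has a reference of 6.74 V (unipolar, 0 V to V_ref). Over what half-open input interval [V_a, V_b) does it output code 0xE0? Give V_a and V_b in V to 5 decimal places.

[5.89750 V, 5.92383 V)

LSB = 6.74/2^8 = 26.328 mV.
Code 0xE0 = 224 decimal.
V_a = V_low + 224·LSB = 5.8975 V; V_b = V_low + 225·LSB = 5.92383 V.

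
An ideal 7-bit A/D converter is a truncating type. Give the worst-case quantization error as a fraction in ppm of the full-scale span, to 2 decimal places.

7812.50 ppm

Truncating → worst-case error = 1 LSB = V_FS/2^7, so 1e+06/128 = 7812.5 ppm of full scale.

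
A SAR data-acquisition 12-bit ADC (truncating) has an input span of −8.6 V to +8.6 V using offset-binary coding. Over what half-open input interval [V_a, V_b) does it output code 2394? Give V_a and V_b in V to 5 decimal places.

[1.45293 V, 1.45713 V)

LSB = 17.2/2^12 = 4.199 mV.
V_a = V_low + 2394·LSB = 1.45293 V; V_b = V_low + 2395·LSB = 1.45713 V.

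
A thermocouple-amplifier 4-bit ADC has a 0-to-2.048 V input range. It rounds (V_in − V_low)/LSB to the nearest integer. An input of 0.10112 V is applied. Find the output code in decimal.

code 1

LSB = 2.048 V / 16 = 128.000 mV.
(0.10112 − 0) / 0.128 = 0.790 LSBs.
Round → code 1.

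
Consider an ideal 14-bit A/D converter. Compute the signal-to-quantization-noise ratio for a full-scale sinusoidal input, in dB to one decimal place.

86.0 dB

SNR ≈ 6.02·N + 1.76 dB = 6.02·14 + 1.76 = 86.04 dB.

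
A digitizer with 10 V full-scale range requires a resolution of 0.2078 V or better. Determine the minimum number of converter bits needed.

6 bits

Number of steps required ≥ 10 V / 0.2078 V = 48.12.
Need 2^N ≥ 48.12; 2^5 = 32, 2^6 = 64.
Minimum N = 6.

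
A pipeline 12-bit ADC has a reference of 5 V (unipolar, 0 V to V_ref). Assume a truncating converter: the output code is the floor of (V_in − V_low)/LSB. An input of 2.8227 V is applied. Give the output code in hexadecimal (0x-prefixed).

Full-scale span = 5 V; LSB = 5/2^12 = 1.221 mV.
Input sits at 2312.356 steps above V_low.
Floor → code 2312.
In hexadecimal (0x-prefixed): 0x908.

code 0x908 (decimal 2312)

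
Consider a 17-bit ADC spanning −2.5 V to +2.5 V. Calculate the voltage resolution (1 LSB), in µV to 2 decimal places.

38.15 µV

Full-scale span = 5 V.
LSB = 5 / 2^17 = 5 / 131072 = 3.8147e-05 V = 38.15 µV.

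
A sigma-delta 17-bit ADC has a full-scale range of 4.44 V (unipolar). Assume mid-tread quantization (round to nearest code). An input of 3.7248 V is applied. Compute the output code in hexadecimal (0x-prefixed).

LSB = 4.44 V / 131072 = 33.87 µV.
(V_in − V_low)/LSB = (3.7248 − 0) / 3.38745e-05 = 109958.781.
Round → code 109959.
In hexadecimal (0x-prefixed): 0x1AD87.

code 0x1AD87 (decimal 109959)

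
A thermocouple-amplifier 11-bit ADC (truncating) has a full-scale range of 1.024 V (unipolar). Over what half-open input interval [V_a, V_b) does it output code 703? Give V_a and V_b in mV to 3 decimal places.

[351.500 mV, 352.000 mV)

LSB = 1.024/2^11 = 0.500 mV.
V_a = V_low + 703·LSB = 0.3515 V; V_b = V_low + 704·LSB = 0.352 V.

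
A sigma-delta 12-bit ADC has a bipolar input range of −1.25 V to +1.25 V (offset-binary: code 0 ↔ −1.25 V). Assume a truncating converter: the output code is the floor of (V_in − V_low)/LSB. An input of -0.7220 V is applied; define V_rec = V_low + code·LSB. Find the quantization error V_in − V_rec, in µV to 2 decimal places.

45.90 µV

One LSB is 2.5 V / 4096 = 0.610 mV.
(V_in − V_low)/LSB = (-0.7220 − (−1.25))/0.000610352 = 865.0752 → code 865 (floor).
Code 865 maps back to (−1.25) + 865×0.000610352 V = -0.7220459 V.
Error = -0.7220 − (−0.7220459) = 4.58984e-05 V = 45.90 µV.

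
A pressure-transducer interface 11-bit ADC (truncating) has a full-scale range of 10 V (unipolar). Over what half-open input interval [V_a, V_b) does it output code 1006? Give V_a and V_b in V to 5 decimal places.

LSB = 10/2^11 = 4.883 mV.
V_a = V_low + 1006·LSB = 4.91211 V; V_b = V_low + 1007·LSB = 4.91699 V.

[4.91211 V, 4.91699 V)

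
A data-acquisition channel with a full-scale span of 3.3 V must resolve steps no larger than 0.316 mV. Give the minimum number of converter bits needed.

14 bits

Number of steps required ≥ 3.3 V / 0.316 mV = 10443.04.
Need 2^N ≥ 10443.04; 2^13 = 8192, 2^14 = 16384.
Minimum N = 14.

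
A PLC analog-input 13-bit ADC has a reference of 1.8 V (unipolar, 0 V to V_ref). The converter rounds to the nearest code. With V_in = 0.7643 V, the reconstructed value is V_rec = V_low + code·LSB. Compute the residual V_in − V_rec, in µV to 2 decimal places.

One LSB is 1.8 V / 8192 = 219.73 µV.
(V_in − V_low)/LSB = (0.7643 − 0)/0.000219727 = 3478.4142 → code 3478 (round).
Reconstructed: 0.76420898 V.
V_in − V_rec = 9.10156e-05 V = 91.02 µV.

91.02 µV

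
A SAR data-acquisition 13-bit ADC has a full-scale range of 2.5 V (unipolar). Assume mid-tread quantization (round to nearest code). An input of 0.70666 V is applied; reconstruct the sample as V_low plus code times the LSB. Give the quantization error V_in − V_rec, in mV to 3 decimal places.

-0.127 mV

LSB = 2.5/2^13 = 305.18 µV.
Scaled input = 2315.5835 LSBs, so code = 2316.
Reconstructed: 0.70678711 V.
V_in − V_rec = -0.000127109 V = -0.127 mV.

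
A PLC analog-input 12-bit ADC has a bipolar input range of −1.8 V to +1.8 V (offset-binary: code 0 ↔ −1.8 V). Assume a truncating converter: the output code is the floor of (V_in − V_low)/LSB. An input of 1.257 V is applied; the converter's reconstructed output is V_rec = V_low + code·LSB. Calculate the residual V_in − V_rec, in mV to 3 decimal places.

0.164 mV

Step size: 3.6 V ÷ 2^12 = 0.879 mV.
(V_in − V_low)/LSB = (1.257 − (−1.8))/0.000878906 = 3478.1867 → code 3478 (floor).
V_rec = (−1.8) + 3478·0.000878906 = 1.2568359 V.
V_in − V_rec = 0.000164063 V = 0.164 mV.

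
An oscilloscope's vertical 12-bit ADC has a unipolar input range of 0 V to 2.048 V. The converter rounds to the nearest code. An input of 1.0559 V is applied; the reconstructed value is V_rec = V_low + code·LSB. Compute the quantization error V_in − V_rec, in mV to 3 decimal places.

LSB = 2.048/2^12 = 0.500 mV.
Scaled input = 2111.8000 LSBs, so code = 2112.
V_rec = 0 + 2112·0.0005 = 1.056 V.
V_in − V_rec = -0.0001 V = -0.100 mV.

-0.100 mV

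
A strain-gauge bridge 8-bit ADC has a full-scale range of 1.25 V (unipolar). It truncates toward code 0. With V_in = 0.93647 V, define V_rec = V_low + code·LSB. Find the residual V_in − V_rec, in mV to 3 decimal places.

3.853 mV

One LSB is 1.25 V / 256 = 4.883 mV.
Scaled input = 191.7891 LSBs, so code = 191.
Reconstructed: 0.93261719 V.
Difference: 0.00385281 V → 3.853 mV.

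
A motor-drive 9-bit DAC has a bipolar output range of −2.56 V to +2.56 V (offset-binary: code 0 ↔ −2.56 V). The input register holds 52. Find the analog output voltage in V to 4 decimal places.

-2.0400 V

LSB = 5.12 V / 2^9 = 10.000 mV.
V_out = (−2.56) + 52 × 0.01 V = -2.04 V.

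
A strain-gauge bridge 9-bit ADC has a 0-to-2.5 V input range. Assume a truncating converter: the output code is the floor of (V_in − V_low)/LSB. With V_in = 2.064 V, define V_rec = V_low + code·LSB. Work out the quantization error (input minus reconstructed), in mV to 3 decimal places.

LSB = 2.5/2^9 = 4.883 mV.
(V_in − V_low)/LSB = (2.064 − 0)/0.00488281 = 422.7072 → code 422 (floor).
Code 422 maps back to 0 + 422×0.00488281 V = 2.0605469 V.
Error = 2.064 − 2.0605469 = 0.00345313 V = 3.453 mV.

3.453 mV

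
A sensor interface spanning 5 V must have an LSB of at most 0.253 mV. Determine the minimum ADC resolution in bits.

15 bits

Number of steps required ≥ 5 V / 0.253 mV = 19762.85.
Need 2^N ≥ 19762.85; 2^14 = 16384, 2^15 = 32768.
Minimum N = 15.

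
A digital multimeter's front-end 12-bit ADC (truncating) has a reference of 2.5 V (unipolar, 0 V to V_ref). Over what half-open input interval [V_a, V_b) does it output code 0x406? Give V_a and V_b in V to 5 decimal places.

[0.62866 V, 0.62927 V)

LSB = 2.5/2^12 = 0.610 mV.
Code 0x406 = 1030 decimal.
V_a = V_low + 1030·LSB = 0.628662 V; V_b = V_low + 1031·LSB = 0.629272 V.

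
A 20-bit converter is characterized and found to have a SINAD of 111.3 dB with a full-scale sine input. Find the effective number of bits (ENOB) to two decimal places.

18.20 bits

ENOB = (SINAD − 1.76) / 6.02 = (111.3 − 1.76)/6.02 = 18.196.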